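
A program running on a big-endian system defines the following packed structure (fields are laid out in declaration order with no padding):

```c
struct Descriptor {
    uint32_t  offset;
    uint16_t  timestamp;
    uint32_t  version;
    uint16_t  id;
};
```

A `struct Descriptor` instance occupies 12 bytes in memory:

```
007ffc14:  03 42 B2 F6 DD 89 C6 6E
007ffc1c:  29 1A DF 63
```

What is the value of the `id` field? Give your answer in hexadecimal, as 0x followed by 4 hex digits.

`id` follows `offset` (4 B), `timestamp` (2 B), `version` (4 B), so it starts at offset 4 + 2 + 4 = 10 and occupies 2 bytes.
Bytes at offsets 10..11: DF 63.
Big-endian: lowest address holds the most-significant byte.
The bytes are already most-significant first: 0xDF63.

0xDF63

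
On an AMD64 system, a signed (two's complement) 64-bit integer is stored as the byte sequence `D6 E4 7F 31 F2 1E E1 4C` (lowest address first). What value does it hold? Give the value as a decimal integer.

Little-endian: lowest address holds the least-significant byte.
Reassemble most-significant byte first: 4C E1 1E F2 31 7F E4 D6 → 0x4CE11EF2317FE4D6.
0x4CE11EF2317FE4D6 = 5539743042203804886.

5539743042203804886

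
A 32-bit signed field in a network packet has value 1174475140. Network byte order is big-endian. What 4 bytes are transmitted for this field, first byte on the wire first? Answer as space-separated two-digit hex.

46 01 11 84

1174475140 in hexadecimal, padded to 32 bits, is 0x46011184.
Split into bytes (most-significant first): 46 01 11 84.
In big-endian order the high byte comes first in memory.
So the memory order matches the most-significant-first order: 46 01 11 84.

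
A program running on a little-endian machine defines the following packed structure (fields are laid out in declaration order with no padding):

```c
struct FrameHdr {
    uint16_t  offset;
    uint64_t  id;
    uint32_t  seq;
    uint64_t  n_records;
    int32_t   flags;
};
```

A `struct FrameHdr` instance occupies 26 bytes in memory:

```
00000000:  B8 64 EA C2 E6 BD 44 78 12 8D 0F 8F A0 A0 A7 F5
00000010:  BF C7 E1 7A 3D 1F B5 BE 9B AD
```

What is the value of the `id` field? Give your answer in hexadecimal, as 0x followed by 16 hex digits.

0x8D127844BDE6C2EA

`id` follows `offset` (2 bytes), so it starts at byte offset 2 and occupies 8 bytes.
Bytes at offsets 2..9: EA C2 E6 BD 44 78 12 8D.
Little-endian: lowest address holds the least-significant byte.
Reassemble most-significant byte first: 8D 12 78 44 BD E6 C2 EA → 0x8D127844BDE6C2EA.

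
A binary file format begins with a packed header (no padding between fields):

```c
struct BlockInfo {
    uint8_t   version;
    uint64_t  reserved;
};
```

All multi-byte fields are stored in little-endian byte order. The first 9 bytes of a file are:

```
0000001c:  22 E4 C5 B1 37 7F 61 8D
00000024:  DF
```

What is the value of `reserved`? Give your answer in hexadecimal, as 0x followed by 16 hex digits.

0xDF8D617F37B1C5E4

`reserved` follows `version` (1 byte), so it starts at byte offset 1 and occupies 8 bytes.
Bytes at offsets 1..8: E4 C5 B1 37 7F 61 8D DF.
In little-endian order the low byte comes first in memory.
Reassemble most-significant byte first: DF 8D 61 7F 37 B1 C5 E4 → 0xDF8D617F37B1C5E4.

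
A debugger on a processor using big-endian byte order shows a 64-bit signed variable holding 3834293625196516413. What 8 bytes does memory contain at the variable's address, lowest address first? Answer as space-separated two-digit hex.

35 36 25 BC B6 62 14 3D

3834293625196516413 in hexadecimal, padded to 64 bits, is 0x353625BCB662143D.
Split into bytes (most-significant first): 35 36 25 BC B6 62 14 3D.
In big-endian order the high byte comes first in memory.
So the memory order matches the most-significant-first order: 35 36 25 BC B6 62 14 3D.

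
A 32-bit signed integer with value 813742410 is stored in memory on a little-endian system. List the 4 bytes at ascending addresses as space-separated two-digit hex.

4A B9 80 30

813742410 in hexadecimal, padded to 32 bits, is 0x3080B94A.
Split into bytes (most-significant first): 30 80 B9 4A.
Little-endian: lowest address holds the least-significant byte.
So at ascending addresses the bytes are 4A B9 80 30.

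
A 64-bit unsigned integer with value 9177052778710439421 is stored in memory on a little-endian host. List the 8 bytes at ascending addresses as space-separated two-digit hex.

FD 15 0C 50 E1 70 5B 7F

9177052778710439421 in hexadecimal, padded to 64 bits, is 0x7F5B70E1500C15FD.
Split into bytes (most-significant first): 7F 5B 70 E1 50 0C 15 FD.
Little-endian stores the least-significant byte at the lowest address.
So at ascending addresses the bytes are FD 15 0C 50 E1 70 5B 7F.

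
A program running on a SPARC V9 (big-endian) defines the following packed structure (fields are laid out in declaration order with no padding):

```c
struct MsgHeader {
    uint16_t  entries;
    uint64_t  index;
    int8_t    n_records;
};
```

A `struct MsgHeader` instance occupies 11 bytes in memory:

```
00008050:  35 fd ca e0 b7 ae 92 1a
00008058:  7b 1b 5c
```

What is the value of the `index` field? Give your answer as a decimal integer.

`index` follows `entries` (2 bytes), so it starts at byte offset 2 and occupies 8 bytes.
Bytes at offsets 2..9: CA E0 B7 AE 92 1A 7B 1B.
In big-endian order the high byte comes first in memory.
The bytes are already most-significant first: 0xCAE0B7AE921A7B1B.
0xCAE0B7AE921A7B1B = 14618886350848031515.

14618886350848031515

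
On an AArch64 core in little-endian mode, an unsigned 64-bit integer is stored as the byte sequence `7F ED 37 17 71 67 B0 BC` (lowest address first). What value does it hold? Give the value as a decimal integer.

Little-endian stores the least-significant byte at the lowest address.
Reassemble most-significant byte first: BC B0 67 71 17 37 ED 7F → 0xBCB067711737ED7F.
0xBCB067711737ED7F = 13596481010450034047.

13596481010450034047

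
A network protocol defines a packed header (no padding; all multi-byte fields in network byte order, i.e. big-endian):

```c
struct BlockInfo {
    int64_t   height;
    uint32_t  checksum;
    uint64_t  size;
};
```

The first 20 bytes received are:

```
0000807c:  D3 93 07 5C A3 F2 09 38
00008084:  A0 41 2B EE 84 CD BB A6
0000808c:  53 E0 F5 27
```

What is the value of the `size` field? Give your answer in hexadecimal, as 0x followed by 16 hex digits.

`size` follows `height` (8 B), `checksum` (4 B), so it starts at offset 8 + 4 = 12 and occupies 8 bytes.
Bytes at offsets 12..19: 84 CD BB A6 53 E0 F5 27.
In big-endian order the high byte comes first in memory.
The bytes are already most-significant first: 0x84CDBBA653E0F527.

0x84CDBBA653E0F527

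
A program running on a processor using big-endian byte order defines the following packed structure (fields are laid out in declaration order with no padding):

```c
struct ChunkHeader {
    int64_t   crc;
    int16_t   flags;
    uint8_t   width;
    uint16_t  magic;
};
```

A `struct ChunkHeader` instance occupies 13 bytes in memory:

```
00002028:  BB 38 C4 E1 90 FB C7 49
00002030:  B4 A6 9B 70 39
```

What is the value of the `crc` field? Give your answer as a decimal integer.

`crc` is the first field, at byte offset 0, occupying 8 bytes.
Bytes at offsets 0..7: BB 38 C4 E1 90 FB C7 49.
In big-endian order the high byte comes first in memory.
The bytes are already most-significant first: 0xBB38C4E190FBC749.
Top bit is set, so as a signed 64-bit value this is 0xBB38C4E190FBC749 − 2^64 = -4955994916842125495.

-4955994916842125495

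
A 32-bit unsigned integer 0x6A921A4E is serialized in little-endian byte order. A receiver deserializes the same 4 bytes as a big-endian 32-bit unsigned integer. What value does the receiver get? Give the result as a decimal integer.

1310364266

Stored little-endian, the bytes at ascending addresses are 4E 1A 92 6A.
Read back as big-endian, the last byte is least significant, giving 0x4E1A926A.
0x4E1A926A = 1310364266.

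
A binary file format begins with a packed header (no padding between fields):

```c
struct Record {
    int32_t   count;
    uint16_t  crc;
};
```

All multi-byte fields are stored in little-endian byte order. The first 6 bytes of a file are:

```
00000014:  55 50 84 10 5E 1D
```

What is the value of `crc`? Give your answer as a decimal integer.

`crc` follows `count` (4 bytes), so it starts at byte offset 4 and occupies 2 bytes.
Bytes at offsets 4..5: 5E 1D.
In little-endian order the low byte comes first in memory.
Reassemble most-significant byte first: 1D 5E → 0x1D5E.
0x1D5E = 7518.

7518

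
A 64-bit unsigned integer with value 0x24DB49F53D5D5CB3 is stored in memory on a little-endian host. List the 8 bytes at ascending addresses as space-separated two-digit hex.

B3 5C 5D 3D F5 49 DB 24

Split into bytes (most-significant first): 24 DB 49 F5 3D 5D 5C B3.
In little-endian order the low byte comes first in memory.
So at ascending addresses the bytes are B3 5C 5D 3D F5 49 DB 24.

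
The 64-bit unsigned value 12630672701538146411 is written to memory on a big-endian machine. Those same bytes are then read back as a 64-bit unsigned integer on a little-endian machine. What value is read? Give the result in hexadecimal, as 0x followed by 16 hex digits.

0x6B9867E1E62949AF

12630672701538146411 in 64-bit hexadecimal is 0xAF4929E6E167986B.
Stored big-endian, the bytes at ascending addresses are AF 49 29 E6 E1 67 98 6B.
Read back as little-endian, the first byte is least significant, giving 0x6B9867E1E62949AF.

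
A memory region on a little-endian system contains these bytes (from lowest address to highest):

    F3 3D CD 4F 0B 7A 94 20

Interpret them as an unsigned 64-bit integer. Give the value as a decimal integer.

In little-endian order the low byte comes first in memory.
Reassemble most-significant byte first: 20 94 7A 0B 4F CD 3D F3 → 0x20947A0B4FCD3DF3.
0x20947A0B4FCD3DF3 = 2347635494768950771.

2347635494768950771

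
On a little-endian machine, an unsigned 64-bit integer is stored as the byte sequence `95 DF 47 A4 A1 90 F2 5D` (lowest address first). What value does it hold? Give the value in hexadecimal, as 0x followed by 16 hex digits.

Little-endian stores the least-significant byte at the lowest address.
Reassemble most-significant byte first: 5D F2 90 A1 A4 47 DF 95 → 0x5DF290A1A447DF95.

0x5DF290A1A447DF95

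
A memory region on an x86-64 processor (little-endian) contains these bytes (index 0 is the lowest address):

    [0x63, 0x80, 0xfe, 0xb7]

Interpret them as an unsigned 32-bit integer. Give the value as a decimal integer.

Little-endian stores the least-significant byte at the lowest address.
Reassemble most-significant byte first: B7 FE 80 63 → 0xB7FE8063.
0xB7FE8063 = 3086909539.

3086909539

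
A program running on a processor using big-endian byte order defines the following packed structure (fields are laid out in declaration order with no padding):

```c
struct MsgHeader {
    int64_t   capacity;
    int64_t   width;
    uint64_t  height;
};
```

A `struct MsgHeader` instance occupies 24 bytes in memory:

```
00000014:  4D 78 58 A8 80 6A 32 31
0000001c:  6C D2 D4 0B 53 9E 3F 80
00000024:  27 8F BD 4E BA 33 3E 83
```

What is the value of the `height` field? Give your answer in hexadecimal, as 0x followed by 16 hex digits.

`height` follows `capacity` (8 B), `width` (8 B), so it starts at offset 8 + 8 = 16 and occupies 8 bytes.
Bytes at offsets 16..23: 27 8F BD 4E BA 33 3E 83.
In big-endian order the high byte comes first in memory.
The bytes are already most-significant first: 0x278FBD4EBA333E83.

0x278FBD4EBA333E83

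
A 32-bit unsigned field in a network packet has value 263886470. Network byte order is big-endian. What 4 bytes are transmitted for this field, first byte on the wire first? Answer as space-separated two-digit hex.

0F BA 96 86

263886470 in hexadecimal, padded to 32 bits, is 0x0FBA9686.
Split into bytes (most-significant first): 0F BA 96 86.
Big-endian stores the most-significant byte at the lowest address.
So the memory order matches the most-significant-first order: 0F BA 96 86.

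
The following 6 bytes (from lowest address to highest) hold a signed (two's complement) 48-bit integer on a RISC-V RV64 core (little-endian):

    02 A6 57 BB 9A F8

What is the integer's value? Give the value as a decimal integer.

-8131524975102

In little-endian order the low byte comes first in memory.
Reassemble most-significant byte first: F8 9A BB 57 A6 02 → 0xF89ABB57A602.
Top bit is set, so as a signed 48-bit value this is 0xF89ABB57A602 − 2^48 = -8131524975102.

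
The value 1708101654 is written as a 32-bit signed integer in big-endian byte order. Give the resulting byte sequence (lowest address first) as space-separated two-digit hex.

65 CF 90 16

1708101654 in hexadecimal, padded to 32 bits, is 0x65CF9016.
Split into bytes (most-significant first): 65 CF 90 16.
In big-endian order the high byte comes first in memory.
So the memory order matches the most-significant-first order: 65 CF 90 16.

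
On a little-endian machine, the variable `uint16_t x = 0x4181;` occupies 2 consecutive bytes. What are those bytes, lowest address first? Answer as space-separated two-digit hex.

81 41

Split into bytes (most-significant first): 41 81.
In little-endian order the low byte comes first in memory.
So at ascending addresses the bytes are 81 41.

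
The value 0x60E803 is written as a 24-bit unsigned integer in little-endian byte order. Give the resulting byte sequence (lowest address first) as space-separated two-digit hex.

03 E8 60

Split into bytes (most-significant first): 60 E8 03.
In little-endian order the low byte comes first in memory.
So at ascending addresses the bytes are 03 E8 60.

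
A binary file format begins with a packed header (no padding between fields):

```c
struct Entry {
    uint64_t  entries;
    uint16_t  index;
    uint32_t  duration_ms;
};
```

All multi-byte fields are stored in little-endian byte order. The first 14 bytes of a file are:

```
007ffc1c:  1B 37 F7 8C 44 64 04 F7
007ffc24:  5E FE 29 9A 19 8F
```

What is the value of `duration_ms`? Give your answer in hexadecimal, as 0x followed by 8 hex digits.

`duration_ms` follows `entries` (8 B), `index` (2 B), so it starts at offset 8 + 2 = 10 and occupies 4 bytes.
Bytes at offsets 10..13: 29 9A 19 8F.
Little-endian: lowest address holds the least-significant byte.
Reassemble most-significant byte first: 8F 19 9A 29 → 0x8F199A29.

0x8F199A29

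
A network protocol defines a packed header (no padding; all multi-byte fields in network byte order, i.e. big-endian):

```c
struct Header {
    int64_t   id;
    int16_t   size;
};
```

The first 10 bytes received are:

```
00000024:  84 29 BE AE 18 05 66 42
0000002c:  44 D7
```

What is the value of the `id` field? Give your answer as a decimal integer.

`id` is the first field, at byte offset 0, occupying 8 bytes.
Bytes at offsets 0..7: 84 29 BE AE 18 05 66 42.
In big-endian order the high byte comes first in memory.
The bytes are already most-significant first: 0x8429BEAE18056642.
Top bit is set, so as a signed 64-bit value this is 0x8429BEAE18056642 − 2^64 = -8923391531721333182.

-8923391531721333182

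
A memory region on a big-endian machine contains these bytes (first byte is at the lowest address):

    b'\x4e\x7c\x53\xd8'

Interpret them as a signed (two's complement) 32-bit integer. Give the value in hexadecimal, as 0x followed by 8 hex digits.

Big-endian: lowest address holds the most-significant byte.
The bytes are already most-significant first: 0x4E7C53D8.

0x4E7C53D8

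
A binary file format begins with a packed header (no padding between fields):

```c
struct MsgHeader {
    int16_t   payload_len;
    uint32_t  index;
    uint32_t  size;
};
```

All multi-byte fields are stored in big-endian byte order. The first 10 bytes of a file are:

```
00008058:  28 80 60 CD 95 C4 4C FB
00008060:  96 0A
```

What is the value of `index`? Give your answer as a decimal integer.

`index` follows `payload_len` (2 bytes), so it starts at byte offset 2 and occupies 4 bytes.
Bytes at offsets 2..5: 60 CD 95 C4.
In big-endian order the high byte comes first in memory.
The bytes are already most-significant first: 0x60CD95C4.
0x60CD95C4 = 1624085956.

1624085956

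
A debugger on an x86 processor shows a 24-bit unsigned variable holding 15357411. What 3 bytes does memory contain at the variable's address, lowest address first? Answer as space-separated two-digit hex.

E3 55 EA

15357411 in hexadecimal, padded to 24 bits, is 0xEA55E3.
Split into bytes (most-significant first): EA 55 E3.
Little-endian stores the least-significant byte at the lowest address.
So at ascending addresses the bytes are E3 55 EA.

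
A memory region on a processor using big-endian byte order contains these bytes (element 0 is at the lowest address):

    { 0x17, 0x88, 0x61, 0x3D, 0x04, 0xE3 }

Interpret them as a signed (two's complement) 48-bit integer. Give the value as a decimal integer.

25874514380003

Big-endian stores the most-significant byte at the lowest address.
The bytes are already most-significant first: 0x1788613D04E3.
0x1788613D04E3 = 25874514380003.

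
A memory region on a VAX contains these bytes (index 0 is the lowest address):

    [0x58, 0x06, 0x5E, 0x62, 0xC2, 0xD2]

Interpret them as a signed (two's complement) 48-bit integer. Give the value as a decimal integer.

-49742660893096

Little-endian: lowest address holds the least-significant byte.
Reassemble most-significant byte first: D2 C2 62 5E 06 58 → 0xD2C2625E0658.
Top bit is set, so as a signed 48-bit value this is 0xD2C2625E0658 − 2^48 = -49742660893096.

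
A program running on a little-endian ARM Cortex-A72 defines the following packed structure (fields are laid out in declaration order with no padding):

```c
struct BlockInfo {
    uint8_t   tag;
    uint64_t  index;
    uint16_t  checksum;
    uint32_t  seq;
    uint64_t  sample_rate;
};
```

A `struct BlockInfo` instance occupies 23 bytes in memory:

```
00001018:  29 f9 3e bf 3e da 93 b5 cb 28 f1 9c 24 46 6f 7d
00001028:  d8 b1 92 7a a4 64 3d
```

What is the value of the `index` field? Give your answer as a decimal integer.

`index` follows `tag` (1 byte), so it starts at byte offset 1 and occupies 8 bytes.
Bytes at offsets 1..8: F9 3E BF 3E DA 93 B5 CB.
Little-endian: lowest address holds the least-significant byte.
Reassemble most-significant byte first: CB B5 93 DA 3E BF 3E F9 → 0xCBB593DA3EBF3EF9.
0xCBB593DA3EBF3EF9 = 14678801126048874233.

14678801126048874233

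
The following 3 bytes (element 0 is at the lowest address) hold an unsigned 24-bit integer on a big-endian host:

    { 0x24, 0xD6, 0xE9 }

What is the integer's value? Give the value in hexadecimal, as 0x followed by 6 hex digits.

0x24D6E9

In big-endian order the high byte comes first in memory.
The bytes are already most-significant first: 0x24D6E9.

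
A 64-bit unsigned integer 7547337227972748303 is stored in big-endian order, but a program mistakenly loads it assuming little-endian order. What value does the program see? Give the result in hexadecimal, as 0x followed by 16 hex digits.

7547337227972748303 in 64-bit hexadecimal is 0x68BD8738A965A40F.
Stored big-endian, the bytes at ascending addresses are 68 BD 87 38 A9 65 A4 0F.
Read back as little-endian, the first byte is least significant, giving 0x0FA465A93887BD68.

0x0FA465A93887BD68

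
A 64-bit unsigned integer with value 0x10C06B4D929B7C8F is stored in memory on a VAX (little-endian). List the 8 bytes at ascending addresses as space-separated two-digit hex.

8F 7C 9B 92 4D 6B C0 10

Split into bytes (most-significant first): 10 C0 6B 4D 92 9B 7C 8F.
In little-endian order the low byte comes first in memory.
So at ascending addresses the bytes are 8F 7C 9B 92 4D 6B C0 10.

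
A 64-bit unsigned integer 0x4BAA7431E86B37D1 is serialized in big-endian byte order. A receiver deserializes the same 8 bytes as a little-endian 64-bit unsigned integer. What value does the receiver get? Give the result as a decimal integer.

15075636922652338763

Stored big-endian, the bytes at ascending addresses are 4B AA 74 31 E8 6B 37 D1.
Read back as little-endian, the first byte is least significant, giving 0xD1376BE83174AA4B.
0xD1376BE83174AA4B = 15075636922652338763.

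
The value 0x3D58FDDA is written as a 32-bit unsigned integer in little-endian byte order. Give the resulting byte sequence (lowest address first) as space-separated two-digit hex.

Split into bytes (most-significant first): 3D 58 FD DA.
Little-endian stores the least-significant byte at the lowest address.
So at ascending addresses the bytes are DA FD 58 3D.

DA FD 58 3D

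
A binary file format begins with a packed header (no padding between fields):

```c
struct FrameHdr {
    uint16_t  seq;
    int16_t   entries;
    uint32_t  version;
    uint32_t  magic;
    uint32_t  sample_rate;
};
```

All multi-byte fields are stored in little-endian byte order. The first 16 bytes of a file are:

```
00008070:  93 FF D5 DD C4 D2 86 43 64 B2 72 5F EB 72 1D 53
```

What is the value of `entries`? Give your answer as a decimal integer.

-8747

`entries` follows `seq` (2 bytes), so it starts at byte offset 2 and occupies 2 bytes.
Bytes at offsets 2..3: D5 DD.
Little-endian stores the least-significant byte at the lowest address.
Reassemble most-significant byte first: DD D5 → 0xDDD5.
Top bit is set, so as a signed 16-bit value this is 0xDDD5 − 2^16 = -8747.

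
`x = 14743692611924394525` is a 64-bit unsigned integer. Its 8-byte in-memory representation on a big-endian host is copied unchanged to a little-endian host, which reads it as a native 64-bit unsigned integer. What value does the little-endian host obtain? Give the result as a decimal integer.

2090319674743889100

14743692611924394525 in 64-bit hexadecimal is 0xCC9C1E50AB4E021D.
Stored big-endian, the bytes at ascending addresses are CC 9C 1E 50 AB 4E 02 1D.
Read back as little-endian, the first byte is least significant, giving 0x1D024EAB501E9CCC.
0x1D024EAB501E9CCC = 2090319674743889100.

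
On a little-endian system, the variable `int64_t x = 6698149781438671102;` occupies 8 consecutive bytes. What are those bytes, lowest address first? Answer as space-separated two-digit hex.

6698149781438671102 in hexadecimal, padded to 64 bits, is 0x5CF49BBCE70328FE.
Split into bytes (most-significant first): 5C F4 9B BC E7 03 28 FE.
In little-endian order the low byte comes first in memory.
So at ascending addresses the bytes are FE 28 03 E7 BC 9B F4 5C.

FE 28 03 E7 BC 9B F4 5C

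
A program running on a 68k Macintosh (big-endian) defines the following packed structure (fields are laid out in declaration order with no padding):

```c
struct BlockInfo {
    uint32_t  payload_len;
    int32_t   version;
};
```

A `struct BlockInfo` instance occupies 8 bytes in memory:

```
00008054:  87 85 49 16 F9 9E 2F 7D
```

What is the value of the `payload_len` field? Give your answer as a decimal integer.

`payload_len` is the first field, at byte offset 0, occupying 4 bytes.
Bytes at offsets 0..3: 87 85 49 16.
In big-endian order the high byte comes first in memory.
The bytes are already most-significant first: 0x87854916.
0x87854916 = 2273659158.

2273659158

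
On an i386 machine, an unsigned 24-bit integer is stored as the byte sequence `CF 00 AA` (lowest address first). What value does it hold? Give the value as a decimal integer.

11141327

Little-endian: lowest address holds the least-significant byte.
Reassemble most-significant byte first: AA 00 CF → 0xAA00CF.
0xAA00CF = 11141327.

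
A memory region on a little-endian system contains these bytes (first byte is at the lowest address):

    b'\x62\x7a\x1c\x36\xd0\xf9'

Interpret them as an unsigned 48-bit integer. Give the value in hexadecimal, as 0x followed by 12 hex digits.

Little-endian: lowest address holds the least-significant byte.
Reassemble most-significant byte first: F9 D0 36 1C 7A 62 → 0xF9D0361C7A62.

0xF9D0361C7A62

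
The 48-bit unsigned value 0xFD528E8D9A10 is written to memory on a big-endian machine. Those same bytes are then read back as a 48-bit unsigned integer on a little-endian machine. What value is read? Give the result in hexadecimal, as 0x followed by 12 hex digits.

Stored big-endian, the bytes at ascending addresses are FD 52 8E 8D 9A 10.
Read back as little-endian, the first byte is least significant, giving 0x109A8D8E52FD.

0x109A8D8E52FD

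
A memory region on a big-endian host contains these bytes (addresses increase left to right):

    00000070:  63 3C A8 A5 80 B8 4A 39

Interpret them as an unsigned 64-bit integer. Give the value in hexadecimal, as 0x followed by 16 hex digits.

In big-endian order the high byte comes first in memory.
The bytes are already most-significant first: 0x633CA8A580B84A39.

0x633CA8A580B84A39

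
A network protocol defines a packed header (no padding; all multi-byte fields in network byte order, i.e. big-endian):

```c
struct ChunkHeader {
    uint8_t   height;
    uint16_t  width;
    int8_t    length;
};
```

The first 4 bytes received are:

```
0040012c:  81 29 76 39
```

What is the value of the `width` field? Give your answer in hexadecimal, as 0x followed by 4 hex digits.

`width` follows `height` (1 byte), so it starts at byte offset 1 and occupies 2 bytes.
Bytes at offsets 1..2: 29 76.
Big-endian stores the most-significant byte at the lowest address.
The bytes are already most-significant first: 0x2976.

0x2976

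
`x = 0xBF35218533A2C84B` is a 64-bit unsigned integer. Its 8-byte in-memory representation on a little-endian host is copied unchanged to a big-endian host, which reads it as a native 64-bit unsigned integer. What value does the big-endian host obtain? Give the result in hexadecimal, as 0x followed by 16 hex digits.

0x4BC8A233852135BF

Stored little-endian, the bytes at ascending addresses are 4B C8 A2 33 85 21 35 BF.
Read back as big-endian, the last byte is least significant, giving 0x4BC8A233852135BF.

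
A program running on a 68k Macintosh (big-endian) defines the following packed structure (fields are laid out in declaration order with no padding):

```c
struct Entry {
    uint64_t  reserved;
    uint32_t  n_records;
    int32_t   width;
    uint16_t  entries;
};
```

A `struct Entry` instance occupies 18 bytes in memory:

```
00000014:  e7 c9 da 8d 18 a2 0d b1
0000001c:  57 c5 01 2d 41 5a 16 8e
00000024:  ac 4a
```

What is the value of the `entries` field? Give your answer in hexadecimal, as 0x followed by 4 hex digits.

0xAC4A

`entries` follows `reserved` (8 B), `n_records` (4 B), `width` (4 B), so it starts at offset 8 + 4 + 4 = 16 and occupies 2 bytes.
Bytes at offsets 16..17: AC 4A.
Big-endian: lowest address holds the most-significant byte.
The bytes are already most-significant first: 0xAC4A.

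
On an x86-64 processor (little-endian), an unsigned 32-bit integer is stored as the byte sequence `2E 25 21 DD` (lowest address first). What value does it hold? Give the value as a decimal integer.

Little-endian: lowest address holds the least-significant byte.
Reassemble most-significant byte first: DD 21 25 2E → 0xDD21252E.
0xDD21252E = 3709936942.

3709936942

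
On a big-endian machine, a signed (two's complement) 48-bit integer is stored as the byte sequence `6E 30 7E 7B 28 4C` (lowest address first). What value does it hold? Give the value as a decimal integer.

Big-endian: lowest address holds the most-significant byte.
The bytes are already most-significant first: 0x6E307E7B284C.
0x6E307E7B284C = 121154559486028.

121154559486028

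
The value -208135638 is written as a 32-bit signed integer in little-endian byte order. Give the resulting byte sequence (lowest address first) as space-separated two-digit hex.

Two's complement of -208135638 in 32 bits: 208135638 = 0x0C67E5D6; invert → 0xF3981A29; add 1 → 0xF3981A2A.
Split into bytes (most-significant first): F3 98 1A 2A.
In little-endian order the low byte comes first in memory.
So at ascending addresses the bytes are 2A 1A 98 F3.

2A 1A 98 F3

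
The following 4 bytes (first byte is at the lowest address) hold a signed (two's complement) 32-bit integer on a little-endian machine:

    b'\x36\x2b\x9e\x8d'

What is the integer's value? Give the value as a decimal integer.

-1919014090

Little-endian: lowest address holds the least-significant byte.
Reassemble most-significant byte first: 8D 9E 2B 36 → 0x8D9E2B36.
Top bit is set, so as a signed 32-bit value this is 0x8D9E2B36 − 2^32 = -1919014090.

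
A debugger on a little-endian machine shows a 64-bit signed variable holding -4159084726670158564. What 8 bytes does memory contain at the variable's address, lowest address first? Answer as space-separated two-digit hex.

1C 95 12 14 7A F6 47 C6

Two's complement of -4159084726670158564 in 64 bits: 4159084726670158564 = 0x39B80985EBED6AE4; invert → 0xC647F67A1412951B; add 1 → 0xC647F67A1412951C.
Split into bytes (most-significant first): C6 47 F6 7A 14 12 95 1C.
Little-endian: lowest address holds the least-significant byte.
So at ascending addresses the bytes are 1C 95 12 14 7A F6 47 C6.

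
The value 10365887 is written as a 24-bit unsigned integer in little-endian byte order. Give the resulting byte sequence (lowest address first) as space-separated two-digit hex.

BF 2B 9E

10365887 in hexadecimal, padded to 24 bits, is 0x9E2BBF.
Split into bytes (most-significant first): 9E 2B BF.
Little-endian: lowest address holds the least-significant byte.
So at ascending addresses the bytes are BF 2B 9E.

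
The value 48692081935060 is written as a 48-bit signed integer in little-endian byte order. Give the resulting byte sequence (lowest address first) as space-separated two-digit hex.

D4 42 3F 02 49 2C

48692081935060 in hexadecimal, padded to 48 bits, is 0x2C49023F42D4.
Split into bytes (most-significant first): 2C 49 02 3F 42 D4.
In little-endian order the low byte comes first in memory.
So at ascending addresses the bytes are D4 42 3F 02 49 2C.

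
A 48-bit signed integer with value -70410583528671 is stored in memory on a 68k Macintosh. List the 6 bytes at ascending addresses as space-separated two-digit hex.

Two's complement of -70410583528671 in 48 bits: 70410583528671 = 0x4009BDD1D4DF; invert → 0xBFF6422E2B20; add 1 → 0xBFF6422E2B21.
Split into bytes (most-significant first): BF F6 42 2E 2B 21.
Big-endian: lowest address holds the most-significant byte.
So the memory order matches the most-significant-first order: BF F6 42 2E 2B 21.

BF F6 42 2E 2B 21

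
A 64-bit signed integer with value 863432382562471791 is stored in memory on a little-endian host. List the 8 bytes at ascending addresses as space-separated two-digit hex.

6F 8F 34 62 2D 87 FB 0B

863432382562471791 in hexadecimal, padded to 64 bits, is 0x0BFB872D62348F6F.
Split into bytes (most-significant first): 0B FB 87 2D 62 34 8F 6F.
Little-endian: lowest address holds the least-significant byte.
So at ascending addresses the bytes are 6F 8F 34 62 2D 87 FB 0B.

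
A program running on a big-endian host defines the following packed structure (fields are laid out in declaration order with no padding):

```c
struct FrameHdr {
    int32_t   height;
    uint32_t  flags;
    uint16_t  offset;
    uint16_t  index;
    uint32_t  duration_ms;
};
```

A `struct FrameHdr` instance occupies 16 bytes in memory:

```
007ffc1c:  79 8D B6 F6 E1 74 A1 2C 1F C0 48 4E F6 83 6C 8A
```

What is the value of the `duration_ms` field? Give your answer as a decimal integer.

4135808138

`duration_ms` follows `height` (4 B), `flags` (4 B), `offset` (2 B), `index` (2 B), so it starts at offset 4 + 4 + 2 + 2 = 12 and occupies 4 bytes.
Bytes at offsets 12..15: F6 83 6C 8A.
Big-endian: lowest address holds the most-significant byte.
The bytes are already most-significant first: 0xF6836C8A.
0xF6836C8A = 4135808138.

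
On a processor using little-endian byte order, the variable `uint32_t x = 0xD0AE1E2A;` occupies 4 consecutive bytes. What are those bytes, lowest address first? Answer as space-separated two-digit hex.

2A 1E AE D0

Split into bytes (most-significant first): D0 AE 1E 2A.
Little-endian stores the least-significant byte at the lowest address.
So at ascending addresses the bytes are 2A 1E AE D0.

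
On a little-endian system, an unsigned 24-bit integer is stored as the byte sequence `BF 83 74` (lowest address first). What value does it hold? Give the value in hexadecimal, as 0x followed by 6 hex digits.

In little-endian order the low byte comes first in memory.
Reassemble most-significant byte first: 74 83 BF → 0x7483BF.

0x7483BF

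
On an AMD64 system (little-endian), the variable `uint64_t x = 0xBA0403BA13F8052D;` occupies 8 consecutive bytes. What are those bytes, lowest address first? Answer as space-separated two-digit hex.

Split into bytes (most-significant first): BA 04 03 BA 13 F8 05 2D.
Little-endian: lowest address holds the least-significant byte.
So at ascending addresses the bytes are 2D 05 F8 13 BA 03 04 BA.

2D 05 F8 13 BA 03 04 BA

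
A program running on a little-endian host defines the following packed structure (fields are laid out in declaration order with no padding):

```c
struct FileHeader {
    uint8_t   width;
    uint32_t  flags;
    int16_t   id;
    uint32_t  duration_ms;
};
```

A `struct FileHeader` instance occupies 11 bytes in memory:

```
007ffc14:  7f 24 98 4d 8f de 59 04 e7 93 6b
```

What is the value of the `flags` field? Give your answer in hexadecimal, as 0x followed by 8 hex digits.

`flags` follows `width` (1 byte), so it starts at byte offset 1 and occupies 4 bytes.
Bytes at offsets 1..4: 24 98 4D 8F.
In little-endian order the low byte comes first in memory.
Reassemble most-significant byte first: 8F 4D 98 24 → 0x8F4D9824.

0x8F4D9824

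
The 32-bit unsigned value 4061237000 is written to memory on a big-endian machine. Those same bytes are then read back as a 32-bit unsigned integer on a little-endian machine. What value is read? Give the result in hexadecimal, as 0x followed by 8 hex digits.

0x088F11F2

4061237000 in 32-bit hexadecimal is 0xF2118F08.
Stored big-endian, the bytes at ascending addresses are F2 11 8F 08.
Read back as little-endian, the first byte is least significant, giving 0x088F11F2.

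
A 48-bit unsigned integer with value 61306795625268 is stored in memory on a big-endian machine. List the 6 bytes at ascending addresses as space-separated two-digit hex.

61306795625268 in hexadecimal, padded to 48 bits, is 0x37C219C68B34.
Split into bytes (most-significant first): 37 C2 19 C6 8B 34.
Big-endian: lowest address holds the most-significant byte.
So the memory order matches the most-significant-first order: 37 C2 19 C6 8B 34.

37 C2 19 C6 8B 34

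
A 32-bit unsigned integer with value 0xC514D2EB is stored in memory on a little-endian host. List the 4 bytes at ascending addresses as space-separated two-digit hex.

EB D2 14 C5

Split into bytes (most-significant first): C5 14 D2 EB.
In little-endian order the low byte comes first in memory.
So at ascending addresses the bytes are EB D2 14 C5.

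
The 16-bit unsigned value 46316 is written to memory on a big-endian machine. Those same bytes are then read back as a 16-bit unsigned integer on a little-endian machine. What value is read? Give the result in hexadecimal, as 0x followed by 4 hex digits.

0xECB4

46316 in 16-bit hexadecimal is 0xB4EC.
Stored big-endian, the bytes at ascending addresses are B4 EC.
Read back as little-endian, the first byte is least significant, giving 0xECB4.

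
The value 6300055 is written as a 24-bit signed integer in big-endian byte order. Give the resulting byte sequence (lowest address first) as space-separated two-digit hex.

60 21 97

6300055 in hexadecimal, padded to 24 bits, is 0x602197.
Split into bytes (most-significant first): 60 21 97.
Big-endian: lowest address holds the most-significant byte.
So the memory order matches the most-significant-first order: 60 21 97.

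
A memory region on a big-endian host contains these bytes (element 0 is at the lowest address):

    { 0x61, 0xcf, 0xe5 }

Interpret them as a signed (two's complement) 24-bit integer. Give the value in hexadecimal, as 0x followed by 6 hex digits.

Big-endian: lowest address holds the most-significant byte.
The bytes are already most-significant first: 0x61CFE5.

0x61CFE5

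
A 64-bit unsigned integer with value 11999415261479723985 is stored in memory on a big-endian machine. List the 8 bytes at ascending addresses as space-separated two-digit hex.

11999415261479723985 in hexadecimal, padded to 64 bits, is 0xA6867C9ACCE663D1.
Split into bytes (most-significant first): A6 86 7C 9A CC E6 63 D1.
Big-endian stores the most-significant byte at the lowest address.
So the memory order matches the most-significant-first order: A6 86 7C 9A CC E6 63 D1.

A6 86 7C 9A CC E6 63 D1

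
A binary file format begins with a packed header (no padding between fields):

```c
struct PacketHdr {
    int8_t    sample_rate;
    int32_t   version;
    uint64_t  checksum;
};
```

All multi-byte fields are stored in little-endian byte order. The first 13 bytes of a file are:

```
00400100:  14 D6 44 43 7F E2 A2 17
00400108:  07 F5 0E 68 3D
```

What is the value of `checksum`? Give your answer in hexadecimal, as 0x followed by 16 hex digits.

`checksum` follows `sample_rate` (1 B), `version` (4 B), so it starts at offset 1 + 4 = 5 and occupies 8 bytes.
Bytes at offsets 5..12: E2 A2 17 07 F5 0E 68 3D.
Little-endian stores the least-significant byte at the lowest address.
Reassemble most-significant byte first: 3D 68 0E F5 07 17 A2 E2 → 0x3D680EF50717A2E2.

0x3D680EF50717A2E2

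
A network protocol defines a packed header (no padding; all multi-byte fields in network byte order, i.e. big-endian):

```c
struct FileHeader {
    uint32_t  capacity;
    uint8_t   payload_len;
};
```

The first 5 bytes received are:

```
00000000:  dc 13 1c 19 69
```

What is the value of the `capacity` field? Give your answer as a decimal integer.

3692239897

`capacity` is the first field, at byte offset 0, occupying 4 bytes.
Bytes at offsets 0..3: DC 13 1C 19.
In big-endian order the high byte comes first in memory.
The bytes are already most-significant first: 0xDC131C19.
0xDC131C19 = 3692239897.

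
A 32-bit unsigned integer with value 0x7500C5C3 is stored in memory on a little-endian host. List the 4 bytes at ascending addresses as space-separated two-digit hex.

C3 C5 00 75

Split into bytes (most-significant first): 75 00 C5 C3.
Little-endian: lowest address holds the least-significant byte.
So at ascending addresses the bytes are C3 C5 00 75.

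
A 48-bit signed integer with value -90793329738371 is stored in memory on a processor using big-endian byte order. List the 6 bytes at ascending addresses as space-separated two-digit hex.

AD 6C 87 D5 3D 7D

Two's complement of -90793329738371 in 48 bits: 90793329738371 = 0x5293782AC283; invert → 0xAD6C87D53D7C; add 1 → 0xAD6C87D53D7D.
Split into bytes (most-significant first): AD 6C 87 D5 3D 7D.
In big-endian order the high byte comes first in memory.
So the memory order matches the most-significant-first order: AD 6C 87 D5 3D 7D.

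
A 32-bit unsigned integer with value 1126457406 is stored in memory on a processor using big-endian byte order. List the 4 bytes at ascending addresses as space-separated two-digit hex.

43 24 60 3E

1126457406 in hexadecimal, padded to 32 bits, is 0x4324603E.
Split into bytes (most-significant first): 43 24 60 3E.
In big-endian order the high byte comes first in memory.
So the memory order matches the most-significant-first order: 43 24 60 3E.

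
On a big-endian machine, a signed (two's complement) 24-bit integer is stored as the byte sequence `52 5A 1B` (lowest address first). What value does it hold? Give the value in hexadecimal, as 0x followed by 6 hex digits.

Big-endian: lowest address holds the most-significant byte.
The bytes are already most-significant first: 0x525A1B.

0x525A1B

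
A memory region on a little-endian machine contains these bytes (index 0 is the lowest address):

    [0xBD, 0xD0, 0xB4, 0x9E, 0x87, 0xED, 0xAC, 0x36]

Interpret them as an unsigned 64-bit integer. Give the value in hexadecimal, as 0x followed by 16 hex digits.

In little-endian order the low byte comes first in memory.
Reassemble most-significant byte first: 36 AC ED 87 9E B4 D0 BD → 0x36ACED879EB4D0BD.

0x36ACED879EB4D0BD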